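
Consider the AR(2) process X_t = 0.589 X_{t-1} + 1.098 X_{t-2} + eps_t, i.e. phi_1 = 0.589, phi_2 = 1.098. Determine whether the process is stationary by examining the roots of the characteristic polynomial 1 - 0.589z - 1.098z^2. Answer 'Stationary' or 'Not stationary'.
\text{Not stationary}

The AR(p) characteristic polynomial is P(z) = 1 - 0.589z - 1.098z^2.
Stationarity requires all roots to lie outside the unit circle, i.e. |z| > 1 for every root.
Set 1 + (-0.589) z + (-1.098) z^2 = 0, i.e. a z^2 + b z + c = 0 with a = -1.098, b = -0.589, c = 1.
Discriminant D = b^2 - 4ac = (-0.589)^2 - 4*(-1.098)*1 = 0.346921 - (-4.392) = 4.738921.
D >= 0, so the roots are real: z = (-b +/- sqrt(D)) / (2a) = (0.589 +/- 2.176906) / (-2.196).
  z_1 = (0.589 + 2.176906) / (-2.196) = -1.2595,   |z_1| = 1.2595.
  z_2 = (0.589 - 2.176906) / (-2.196) = 0.7231,   |z_2| = 0.7231.
Moduli of all roots: 1.2595, 0.7231.
All moduli strictly greater than 1? No.
Verdict: Not stationary.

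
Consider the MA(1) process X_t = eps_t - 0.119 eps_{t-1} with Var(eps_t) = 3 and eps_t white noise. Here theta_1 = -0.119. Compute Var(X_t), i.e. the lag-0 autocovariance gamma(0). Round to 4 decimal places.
\gamma(0) = 3.0425

For an MA(q) process X_t = eps_t + sum_i theta_i eps_{t-i} with
Var(eps_t) = sigma^2, the variance is
  gamma(0) = sigma^2 * (1 + sum_i theta_i^2).
  sum_i theta_i^2 = (-0.119)^2 = 0.014161.
  gamma(0) = 3 * (1 + 0.014161) = 3 * 1.014161 = 3.042483, which rounds to 3.0425.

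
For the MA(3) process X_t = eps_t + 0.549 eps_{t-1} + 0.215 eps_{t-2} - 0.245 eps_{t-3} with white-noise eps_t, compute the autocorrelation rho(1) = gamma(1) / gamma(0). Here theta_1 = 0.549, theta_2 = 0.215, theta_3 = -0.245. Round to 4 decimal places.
\rho(1) = 0.4364

For an MA(q) process with theta_0 = 1, the autocovariance is
  gamma(k) = sigma^2 * sum_{i=0..q-k} theta_i * theta_{i+k},
and rho(k) = gamma(k) / gamma(0). Sigma^2 cancels.
  numerator   = (1)*(0.549) + (0.549)*(0.215) + (0.215)*(-0.245) = 0.61436.
  denominator = (1)^2 + (0.549)^2 + (0.215)^2 + (-0.245)^2 = 1.407651.
  rho(1) = 0.61436 / 1.407651 = 0.4364.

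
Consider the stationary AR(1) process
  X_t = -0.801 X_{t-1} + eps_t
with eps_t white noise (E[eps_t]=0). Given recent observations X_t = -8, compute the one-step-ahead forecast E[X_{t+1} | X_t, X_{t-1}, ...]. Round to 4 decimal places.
E[X_{t+1} \mid \mathcal F_t] = 6.4080

For an AR(p) model X_t = c + sum_i phi_i X_{t-i} + eps_t, the
one-step-ahead conditional mean is
  E[X_{t+1} | X_t, ...] = c + sum_i phi_i X_{t+1-i}.
Substitute known values:
  E[X_{t+1} | ...] = (-0.801) * (-8)
                   = 6.4080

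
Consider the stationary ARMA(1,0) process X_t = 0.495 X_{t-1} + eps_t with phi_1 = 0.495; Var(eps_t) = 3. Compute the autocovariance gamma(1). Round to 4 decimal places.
\gamma(1) = 1.9670

Multiply the model equation by X_{t-k} and take expectations. With theta_0 = psi_0 = 1 and psi_j the MA(infinity) weights, this gives
  gamma(k) - sum_i phi_i gamma(k-i) = c_k,
  c_k = sigma^2 * sum_{j=k..q} theta_j psi_{j-k}   (c_k = 0 for k > q),
using gamma(-m) = gamma(m).
Pure AR (q = 0): c_0 = sigma^2 = 3, c_k = 0 for k >= 1.
Equations for k = 0 and k = 1 (AR order 1):
  gamma(0) = phi_1 gamma(1) + c_0
  gamma(1) = phi_1 gamma(0) + c_1
Substituting the second into the first: gamma(0) (1 - phi_1^2) = c_0 + phi_1 c_1, so
  gamma(0) = c_0 / (1 - phi_1^2) = 3 / (1 - (0.495)^2) = 3 / 0.754975 = 3.973642.
  gamma(1) = phi_1 gamma(0) = (0.495)(3.973642) = 1.966953.
Therefore gamma(1) = 1.9670 (to 4 decimal places).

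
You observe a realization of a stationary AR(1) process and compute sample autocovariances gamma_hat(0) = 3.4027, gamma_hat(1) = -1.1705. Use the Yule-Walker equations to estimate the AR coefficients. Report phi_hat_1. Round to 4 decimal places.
\hat\phi_{1} = -0.3440

The Yule-Walker equations for an AR(p) process read, in matrix form,
  Gamma_p phi = r_p,   with   (Gamma_p)_{ij} = gamma(|i - j|),
                       (r_p)_i = gamma(i),   i,j = 1..p.
Substitute the sample gammas (Toeplitz matrix and right-hand side of size 1):
  Gamma_p = [[3.4027]]
  r_p     = [-1.1705]
With p = 1 this is the single equation gamma(0) phi_1 = gamma(1):
  phi_hat_1 = gamma(1) / gamma(0) = -1.1705 / 3.4027 = -0.3440.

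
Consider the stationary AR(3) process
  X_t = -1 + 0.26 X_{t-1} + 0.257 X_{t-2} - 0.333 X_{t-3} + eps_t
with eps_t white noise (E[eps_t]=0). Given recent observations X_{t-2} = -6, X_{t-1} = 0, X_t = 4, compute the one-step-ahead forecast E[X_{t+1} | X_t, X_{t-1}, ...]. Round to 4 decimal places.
E[X_{t+1} \mid \mathcal F_t] = 2.0380

For an AR(p) model X_t = c + sum_i phi_i X_{t-i} + eps_t, the
one-step-ahead conditional mean is
  E[X_{t+1} | X_t, ...] = c + sum_i phi_i X_{t+1-i}.
Substitute known values:
  E[X_{t+1} | ...] = -1 + (0.26) * (4) + (0.257) * (0) + (-0.333) * (-6)
                   = 2.0380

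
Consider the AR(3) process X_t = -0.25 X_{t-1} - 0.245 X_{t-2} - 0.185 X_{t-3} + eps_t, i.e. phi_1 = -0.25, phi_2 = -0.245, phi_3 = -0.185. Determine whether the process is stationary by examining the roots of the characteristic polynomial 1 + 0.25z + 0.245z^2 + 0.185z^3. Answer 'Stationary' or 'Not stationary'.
\text{Stationary}

The AR(p) characteristic polynomial is P(z) = 1 + 0.25z + 0.245z^2 + 0.185z^3.
Stationarity requires all roots to lie outside the unit circle, i.e. |z| > 1 for every root.
Degree 3: look for a simple real root z0 first, then factor out (1 - z/z0) and solve the remaining quadratic.
Testing z0 = -2: P(-2) = 1 + (0.25)(-2) + (0.245)(-2)^2 + (0.185)(-2)^3
  = 1 + (-0.5) + (0.98) + (-1.48) = 0.  So z_0 = -2 is a root, |z_0| = 2.
Divide out the factor (1 + 0.5 z) = (1 - z/z0) (since 1/z0 = -0.5):
  P(z) = (1 + 0.5 z)(1 + (-0.25) z + (0.37) z^2)
  [check: z-coef -0.25 - (-0.5) = 0.25; z^2-coef 0.37 - (-0.5)(-0.25) = 0.245; z^3-coef -(-0.5)(0.37) = 0.185.]
Remaining roots from the quadratic factor 1 + (-0.25) z + (0.37) z^2:
  Set 1 + (-0.25) z + (0.37) z^2 = 0, i.e. a z^2 + b z + c = 0 with a = 0.37, b = -0.25, c = 1.
  Discriminant D = b^2 - 4ac = (-0.25)^2 - 4*(0.37)*1 = 0.0625 - (1.48) = -1.4175.
  D < 0, so the roots are the complex-conjugate pair z = (-b +/- i sqrt(-D)) / (2a) = 0.3378 +/- 1.6089i.
  For a conjugate pair |z|^2 = z * conj(z) = (product of roots) = c/a = 1/(0.37) = 2.702703, so |z| = sqrt(2.702703) = 1.644 for both roots.
Moduli of all roots: 2.0000, 1.6440, 1.6440.
All moduli strictly greater than 1? Yes.
Verdict: Stationary.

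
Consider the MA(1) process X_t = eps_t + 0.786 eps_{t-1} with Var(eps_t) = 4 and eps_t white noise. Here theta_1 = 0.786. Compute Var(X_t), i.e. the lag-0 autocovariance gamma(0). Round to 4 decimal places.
\gamma(0) = 6.4712

For an MA(q) process X_t = eps_t + sum_i theta_i eps_{t-i} with
Var(eps_t) = sigma^2, the variance is
  gamma(0) = sigma^2 * (1 + sum_i theta_i^2).
  sum_i theta_i^2 = (0.786)^2 = 0.617796.
  gamma(0) = 4 * (1 + 0.617796) = 4 * 1.617796 = 6.471184, which rounds to 6.4712.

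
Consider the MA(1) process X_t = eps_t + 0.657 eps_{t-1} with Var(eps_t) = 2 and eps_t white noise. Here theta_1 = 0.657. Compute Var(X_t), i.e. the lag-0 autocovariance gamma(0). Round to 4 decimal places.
\gamma(0) = 2.8633

For an MA(q) process X_t = eps_t + sum_i theta_i eps_{t-i} with
Var(eps_t) = sigma^2, the variance is
  gamma(0) = sigma^2 * (1 + sum_i theta_i^2).
  sum_i theta_i^2 = (0.657)^2 = 0.431649.
  gamma(0) = 2 * (1 + 0.431649) = 2 * 1.431649 = 2.863298, which rounds to 2.8633.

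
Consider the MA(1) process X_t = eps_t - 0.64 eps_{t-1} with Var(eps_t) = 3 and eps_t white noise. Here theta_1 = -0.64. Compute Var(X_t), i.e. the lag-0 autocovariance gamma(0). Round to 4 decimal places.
\gamma(0) = 4.2288

For an MA(q) process X_t = eps_t + sum_i theta_i eps_{t-i} with
Var(eps_t) = sigma^2, the variance is
  gamma(0) = sigma^2 * (1 + sum_i theta_i^2).
  sum_i theta_i^2 = (-0.64)^2 = 0.4096.
  gamma(0) = 3 * (1 + 0.4096) = 3 * 1.4096 = 4.2288.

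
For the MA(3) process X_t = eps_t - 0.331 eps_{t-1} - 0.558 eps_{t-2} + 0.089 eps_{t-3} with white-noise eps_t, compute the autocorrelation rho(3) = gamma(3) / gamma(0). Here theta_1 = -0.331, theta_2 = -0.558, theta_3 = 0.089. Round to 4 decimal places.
\rho(3) = 0.0623

For an MA(q) process with theta_0 = 1, the autocovariance is
  gamma(k) = sigma^2 * sum_{i=0..q-k} theta_i * theta_{i+k},
and rho(k) = gamma(k) / gamma(0). Sigma^2 cancels.
  numerator   = (1)*(0.089) = 0.089.
  denominator = (1)^2 + (-0.331)^2 + (-0.558)^2 + (0.089)^2 = 1.428846.
  rho(3) = 0.089 / 1.428846 = 0.0623.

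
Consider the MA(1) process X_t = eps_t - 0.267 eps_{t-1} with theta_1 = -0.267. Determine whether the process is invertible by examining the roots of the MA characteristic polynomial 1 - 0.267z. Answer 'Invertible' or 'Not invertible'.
\text{Invertible}

The MA(q) characteristic polynomial is P(z) = 1 - 0.267z.
Invertibility requires all roots to lie outside the unit circle, i.e. |z| > 1 for every root.
This is linear in z: 1 + (-0.267) z = 0  =>  z = -1/(-0.267) = 3.745318,  |z| = 3.745318.
Moduli of all roots: 3.7453.
All moduli strictly greater than 1? Yes.
Verdict: Invertible.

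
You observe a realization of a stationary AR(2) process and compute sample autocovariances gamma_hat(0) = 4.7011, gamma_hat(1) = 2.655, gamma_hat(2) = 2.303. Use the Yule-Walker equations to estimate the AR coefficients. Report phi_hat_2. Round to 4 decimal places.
\hat\phi_{2} = 0.2510

The Yule-Walker equations for an AR(p) process read, in matrix form,
  Gamma_p phi = r_p,   with   (Gamma_p)_{ij} = gamma(|i - j|),
                       (r_p)_i = gamma(i),   i,j = 1..p.
Substitute the sample gammas (Toeplitz matrix and right-hand side of size 2):
  Gamma_p = [[4.7011, 2.655], [2.655, 4.7011]]
  r_p     = [2.655, 2.303]
Written out:
  4.7011 phi_1 + 2.655 phi_2 = 2.655
  2.655 phi_1 + 4.7011 phi_2 = 2.303
Solve by Cramer's rule:
  det = gamma(0)^2 - gamma(1)^2 = (4.7011)^2 - (2.655)^2 = 22.10034121 - 7.049025 = 15.05131621
  phi_hat_1 = [gamma(1) gamma(0) - gamma(1) gamma(2)] / det = [(2.655)(4.7011) - (2.655)(2.303)] / 15.05131621 = 6.3669555 / 15.05131621 = 0.423
  phi_hat_2 = [gamma(0) gamma(2) - gamma(1)^2] / det = [(4.7011)(2.303) - (2.655)^2] / 15.05131621 = 3.7776083 / 15.05131621 = 0.251
So phi_hat = [0.4230, 0.2510].
Therefore phi_hat_2 = 0.2510.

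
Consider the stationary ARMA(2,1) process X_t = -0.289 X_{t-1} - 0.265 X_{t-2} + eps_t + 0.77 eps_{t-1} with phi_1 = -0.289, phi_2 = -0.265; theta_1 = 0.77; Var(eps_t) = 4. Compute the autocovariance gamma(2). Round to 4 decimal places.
\gamma(2) = -1.8245

Multiply the model equation by X_{t-k} and take expectations. With theta_0 = psi_0 = 1 and psi_j the MA(infinity) weights, this gives
  gamma(k) - sum_i phi_i gamma(k-i) = c_k,
  c_k = sigma^2 * sum_{j=k..q} theta_j psi_{j-k}   (c_k = 0 for k > q),
using gamma(-m) = gamma(m).
psi-weights needed (psi_j = theta_j + sum_i phi_i psi_{j-i}):
  psi_1 = theta_1 + phi_1 = 0.77 + (-0.289) = 0.481
Right-hand sides:
  c_0 = sigma^2 (1 + theta_1 psi_1) = 4 * (1 + (0.77)(0.481)) = 4 * 1.37037 = 5.48148
  c_1 = sigma^2 theta_1 = 4 * (0.77) = 3.08
  c_2 = 0
Equations for k = 0, 1, 2 (AR order 2, c_2 = 0):
  (E0) gamma(0) = phi_1 gamma(1) + phi_2 gamma(2) + c_0
  (E1) gamma(1) = phi_1 gamma(0) + phi_2 gamma(1) + c_1
  (E2) gamma(2) = phi_1 gamma(1) + phi_2 gamma(0)
From (E1): gamma(1) = A gamma(0) + B with
  A = phi_1 / (1 - phi_2) = -0.289 / 1.265 = -0.228458,   B = c_1 / (1 - phi_2) = 3.08 / 1.265 = 2.434783.
Insert (E2) into (E0): gamma(0) (1 - phi_2^2) = phi_1 (1 + phi_2) gamma(1) + c_0.
  phi_1 (1 + phi_2) = (-0.289)(0.735) = -0.212415,   1 - phi_2^2 = 0.929775.
Replace gamma(1) by A gamma(0) + B and collect gamma(0):
  gamma(0) [0.929775 - (-0.212415)(-0.228458)] = (-0.212415)(2.434783) + 5.48148
  gamma(0) * 0.881247 = 4.964296
  gamma(0) = 4.964296 / 0.881247 = 5.633263.
  gamma(1) = A gamma(0) + B = (-0.228458)(5.633263) + (2.434783) = 1.147816.
  gamma(2) = phi_1 gamma(1) + phi_2 gamma(0) = (-0.289)(1.147816) + (-0.265)(5.633263) = -1.824533.
Therefore gamma(2) = -1.8245 (to 4 decimal places).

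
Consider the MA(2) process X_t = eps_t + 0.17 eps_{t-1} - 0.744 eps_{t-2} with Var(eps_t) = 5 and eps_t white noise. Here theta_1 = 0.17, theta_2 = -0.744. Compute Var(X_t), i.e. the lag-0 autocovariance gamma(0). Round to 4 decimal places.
\gamma(0) = 7.9122

For an MA(q) process X_t = eps_t + sum_i theta_i eps_{t-i} with
Var(eps_t) = sigma^2, the variance is
  gamma(0) = sigma^2 * (1 + sum_i theta_i^2).
  sum_i theta_i^2 = (0.17)^2 + (-0.744)^2 = 0.0289 + 0.553536 = 0.582436.
  gamma(0) = 5 * (1 + 0.582436) = 5 * 1.582436 = 7.91218, which rounds to 7.9122.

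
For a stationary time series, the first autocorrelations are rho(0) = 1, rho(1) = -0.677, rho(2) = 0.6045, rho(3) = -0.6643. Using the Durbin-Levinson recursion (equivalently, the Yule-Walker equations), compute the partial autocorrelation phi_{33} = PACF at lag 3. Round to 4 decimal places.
\phi_{33} = -0.3640

The PACF at lag k is phi_{kk}, the last component of the solution
to the Yule-Walker system G_k phi = r_k where
  (G_k)_{ij} = rho(|i - j|), (r_k)_i = rho(i), i,j = 1..k.
Equivalently, Durbin-Levinson gives phi_{kk} iteratively:
  phi_{11} = rho(1)
  phi_{kk} = [rho(k) - sum_{j=1..k-1} phi_{k-1,j} rho(k-j)]
            / [1 - sum_{j=1..k-1} phi_{k-1,j} rho(j)],
  phi_{k,j} = phi_{k-1,j} - phi_{kk} phi_{k-1,k-j},  j = 1..k-1.
Step k = 1:
  phi_11 = rho(1) = -0.677.
Step k = 2:
  phi_22 = [rho(2) - phi_11 rho(1)] / [1 - phi_11 rho(1)] = [0.6045 - (-0.677)(-0.677)] / [1 - (-0.677)(-0.677)]
         = 0.146171 / 0.541671 = 0.269852.
  Update: phi_21 = phi_11 - phi_22 phi_11 = -0.677 - (0.269852)(-0.677) = -0.49431.
Step k = 3:
  phi_33 = [rho(3) - phi_21 rho(2) - phi_22 rho(1)] / [1 - phi_21 rho(1) - phi_22 rho(2)]
    numerator   = -0.6643 - (-0.49431)(0.6045) - (0.269852)(-0.677) = -0.18279968
    denominator = 1 - (-0.49431)(-0.677) - (0.269852)(0.6045) = 0.50222646
  phi_33 = -0.18279968 / 0.50222646 = -0.364.
Therefore phi_{33} = -0.3640.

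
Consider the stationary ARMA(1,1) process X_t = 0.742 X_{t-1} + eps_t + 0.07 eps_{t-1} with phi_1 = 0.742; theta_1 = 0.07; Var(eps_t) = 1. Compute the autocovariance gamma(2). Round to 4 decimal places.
\gamma(2) = 1.4102

Multiply the model equation by X_{t-k} and take expectations. With theta_0 = psi_0 = 1 and psi_j the MA(infinity) weights, this gives
  gamma(k) - sum_i phi_i gamma(k-i) = c_k,
  c_k = sigma^2 * sum_{j=k..q} theta_j psi_{j-k}   (c_k = 0 for k > q),
using gamma(-m) = gamma(m).
psi-weights needed (psi_j = theta_j + sum_i phi_i psi_{j-i}):
  psi_1 = theta_1 + phi_1 = 0.07 + (0.742) = 0.812
Right-hand sides:
  c_0 = sigma^2 (1 + theta_1 psi_1) = 1 * (1 + (0.07)(0.812)) = 1 * 1.05684 = 1.05684
  c_1 = sigma^2 theta_1 = 1 * (0.07) = 0.07
  c_2 = 0
Equations for k = 0 and k = 1 (AR order 1):
  gamma(0) = phi_1 gamma(1) + c_0
  gamma(1) = phi_1 gamma(0) + c_1
Substituting the second into the first: gamma(0) (1 - phi_1^2) = c_0 + phi_1 c_1, so
  gamma(0) = (c_0 + phi_1 c_1) / (1 - phi_1^2) = (1.05684 + (0.742)(0.07)) / (1 - (0.742)^2) = 1.10878 / 0.449436 = 2.467048.
  gamma(1) = phi_1 gamma(0) + c_1 = (0.742)(2.467048) + (0.07) = 1.900549.
For k = 2 (> q): gamma(2) = phi_1 gamma(1) = (0.742)(1.900549) = 1.410208.
Therefore gamma(2) = 1.4102 (to 4 decimal places).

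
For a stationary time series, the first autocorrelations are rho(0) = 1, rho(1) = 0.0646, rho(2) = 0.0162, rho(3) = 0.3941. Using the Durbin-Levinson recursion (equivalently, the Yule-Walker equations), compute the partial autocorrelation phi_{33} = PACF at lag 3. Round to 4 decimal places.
\phi_{33} = 0.3940

The PACF at lag k is phi_{kk}, the last component of the solution
to the Yule-Walker system G_k phi = r_k where
  (G_k)_{ij} = rho(|i - j|), (r_k)_i = rho(i), i,j = 1..k.
Equivalently, Durbin-Levinson gives phi_{kk} iteratively:
  phi_{11} = rho(1)
  phi_{kk} = [rho(k) - sum_{j=1..k-1} phi_{k-1,j} rho(k-j)]
            / [1 - sum_{j=1..k-1} phi_{k-1,j} rho(j)],
  phi_{k,j} = phi_{k-1,j} - phi_{kk} phi_{k-1,k-j},  j = 1..k-1.
Step k = 1:
  phi_11 = rho(1) = 0.0646.
Step k = 2:
  phi_22 = [rho(2) - phi_11 rho(1)] / [1 - phi_11 rho(1)] = [0.0162 - (0.0646)(0.0646)] / [1 - (0.0646)(0.0646)]
         = 0.01202684 / 0.99582684 = 0.012077.
  Update: phi_21 = phi_11 - phi_22 phi_11 = 0.0646 - (0.012077)(0.0646) = 0.06382.
Step k = 3:
  phi_33 = [rho(3) - phi_21 rho(2) - phi_22 rho(1)] / [1 - phi_21 rho(1) - phi_22 rho(2)]
    numerator   = 0.3941 - (0.06382)(0.0162) - (0.012077)(0.0646) = 0.39228593
    denominator = 1 - (0.06382)(0.0646) - (0.012077)(0.0162) = 0.99568159
  phi_33 = 0.39228593 / 0.99568159 = 0.394.
Therefore phi_{33} = 0.3940.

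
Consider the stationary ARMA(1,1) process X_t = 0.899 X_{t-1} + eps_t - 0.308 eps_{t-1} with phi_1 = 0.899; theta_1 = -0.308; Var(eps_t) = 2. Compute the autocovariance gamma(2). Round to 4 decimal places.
\gamma(2) = 4.0062

Multiply the model equation by X_{t-k} and take expectations. With theta_0 = psi_0 = 1 and psi_j the MA(infinity) weights, this gives
  gamma(k) - sum_i phi_i gamma(k-i) = c_k,
  c_k = sigma^2 * sum_{j=k..q} theta_j psi_{j-k}   (c_k = 0 for k > q),
using gamma(-m) = gamma(m).
psi-weights needed (psi_j = theta_j + sum_i phi_i psi_{j-i}):
  psi_1 = theta_1 + phi_1 = -0.308 + (0.899) = 0.591
Right-hand sides:
  c_0 = sigma^2 (1 + theta_1 psi_1) = 2 * (1 + (-0.308)(0.591)) = 2 * 0.817972 = 1.635944
  c_1 = sigma^2 theta_1 = 2 * (-0.308) = -0.616
  c_2 = 0
Equations for k = 0 and k = 1 (AR order 1):
  gamma(0) = phi_1 gamma(1) + c_0
  gamma(1) = phi_1 gamma(0) + c_1
Substituting the second into the first: gamma(0) (1 - phi_1^2) = c_0 + phi_1 c_1, so
  gamma(0) = (c_0 + phi_1 c_1) / (1 - phi_1^2) = (1.635944 + (0.899)(-0.616)) / (1 - (0.899)^2) = 1.08216 / 0.191799 = 5.642157.
  gamma(1) = phi_1 gamma(0) + c_1 = (0.899)(5.642157) + (-0.616) = 4.456299.
For k = 2 (> q): gamma(2) = phi_1 gamma(1) = (0.899)(4.456299) = 4.006213.
Therefore gamma(2) = 4.0062 (to 4 decimal places).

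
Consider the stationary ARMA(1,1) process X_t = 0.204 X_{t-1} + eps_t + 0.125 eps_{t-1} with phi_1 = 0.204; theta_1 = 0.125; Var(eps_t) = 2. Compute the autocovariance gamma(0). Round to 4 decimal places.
\gamma(0) = 2.2259

Multiply the model equation by X_{t-k} and take expectations. With theta_0 = psi_0 = 1 and psi_j the MA(infinity) weights, this gives
  gamma(k) - sum_i phi_i gamma(k-i) = c_k,
  c_k = sigma^2 * sum_{j=k..q} theta_j psi_{j-k}   (c_k = 0 for k > q),
using gamma(-m) = gamma(m).
psi-weights needed (psi_j = theta_j + sum_i phi_i psi_{j-i}):
  psi_1 = theta_1 + phi_1 = 0.125 + (0.204) = 0.329
Right-hand sides:
  c_0 = sigma^2 (1 + theta_1 psi_1) = 2 * (1 + (0.125)(0.329)) = 2 * 1.041125 = 2.08225
  c_1 = sigma^2 theta_1 = 2 * (0.125) = 0.25
  c_2 = 0
Equations for k = 0 and k = 1 (AR order 1):
  gamma(0) = phi_1 gamma(1) + c_0
  gamma(1) = phi_1 gamma(0) + c_1
Substituting the second into the first: gamma(0) (1 - phi_1^2) = c_0 + phi_1 c_1, so
  gamma(0) = (c_0 + phi_1 c_1) / (1 - phi_1^2) = (2.08225 + (0.204)(0.25)) / (1 - (0.204)^2) = 2.13325 / 0.958384 = 2.225882.
Therefore gamma(0) = 2.2259 (to 4 decimal places).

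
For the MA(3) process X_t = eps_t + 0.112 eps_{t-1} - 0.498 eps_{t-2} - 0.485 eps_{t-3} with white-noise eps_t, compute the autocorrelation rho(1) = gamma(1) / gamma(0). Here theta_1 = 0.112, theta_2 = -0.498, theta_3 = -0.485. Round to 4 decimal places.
\rho(1) = 0.1991

For an MA(q) process with theta_0 = 1, the autocovariance is
  gamma(k) = sigma^2 * sum_{i=0..q-k} theta_i * theta_{i+k},
and rho(k) = gamma(k) / gamma(0). Sigma^2 cancels.
  numerator   = (1)*(0.112) + (0.112)*(-0.498) + (-0.498)*(-0.485) = 0.297754.
  denominator = (1)^2 + (0.112)^2 + (-0.498)^2 + (-0.485)^2 = 1.495773.
  rho(1) = 0.297754 / 1.495773 = 0.1991.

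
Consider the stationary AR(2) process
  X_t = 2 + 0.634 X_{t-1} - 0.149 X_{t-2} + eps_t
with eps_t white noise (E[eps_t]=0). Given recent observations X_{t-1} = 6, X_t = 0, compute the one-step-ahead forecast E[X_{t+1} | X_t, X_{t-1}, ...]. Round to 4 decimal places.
E[X_{t+1} \mid \mathcal F_t] = 1.1060

For an AR(p) model X_t = c + sum_i phi_i X_{t-i} + eps_t, the
one-step-ahead conditional mean is
  E[X_{t+1} | X_t, ...] = c + sum_i phi_i X_{t+1-i}.
Substitute known values:
  E[X_{t+1} | ...] = 2 + (0.634) * (0) + (-0.149) * (6)
                   = 1.1060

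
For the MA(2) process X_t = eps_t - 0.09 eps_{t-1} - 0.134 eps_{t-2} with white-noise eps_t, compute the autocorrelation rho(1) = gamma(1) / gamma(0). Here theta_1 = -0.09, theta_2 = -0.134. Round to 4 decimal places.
\rho(1) = -0.0760

For an MA(q) process with theta_0 = 1, the autocovariance is
  gamma(k) = sigma^2 * sum_{i=0..q-k} theta_i * theta_{i+k},
and rho(k) = gamma(k) / gamma(0). Sigma^2 cancels.
  numerator   = (1)*(-0.09) + (-0.09)*(-0.134) = -0.07794.
  denominator = (1)^2 + (-0.09)^2 + (-0.134)^2 = 1.026056.
  rho(1) = -0.07794 / 1.026056 = -0.0760.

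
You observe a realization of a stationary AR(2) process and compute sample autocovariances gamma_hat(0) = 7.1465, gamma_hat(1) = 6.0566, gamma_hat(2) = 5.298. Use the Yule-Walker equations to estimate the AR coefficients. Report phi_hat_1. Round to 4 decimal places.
\hat\phi_{1} = 0.7780

The Yule-Walker equations for an AR(p) process read, in matrix form,
  Gamma_p phi = r_p,   with   (Gamma_p)_{ij} = gamma(|i - j|),
                       (r_p)_i = gamma(i),   i,j = 1..p.
Substitute the sample gammas (Toeplitz matrix and right-hand side of size 2):
  Gamma_p = [[7.1465, 6.0566], [6.0566, 7.1465]]
  r_p     = [6.0566, 5.298]
Written out:
  7.1465 phi_1 + 6.0566 phi_2 = 6.0566
  6.0566 phi_1 + 7.1465 phi_2 = 5.298
Solve by Cramer's rule:
  det = gamma(0)^2 - gamma(1)^2 = (7.1465)^2 - (6.0566)^2 = 51.07246225 - 36.68240356 = 14.39005869
  phi_hat_1 = [gamma(1) gamma(0) - gamma(1) gamma(2)] / det = [(6.0566)(7.1465) - (6.0566)(5.298)] / 14.39005869 = 11.1956251 / 14.39005869 = 0.778
  phi_hat_2 = [gamma(0) gamma(2) - gamma(1)^2] / det = [(7.1465)(5.298) - (6.0566)^2] / 14.39005869 = 1.17975344 / 14.39005869 = 0.082
So phi_hat = [0.7780, 0.0820].
Therefore phi_hat_1 = 0.7780.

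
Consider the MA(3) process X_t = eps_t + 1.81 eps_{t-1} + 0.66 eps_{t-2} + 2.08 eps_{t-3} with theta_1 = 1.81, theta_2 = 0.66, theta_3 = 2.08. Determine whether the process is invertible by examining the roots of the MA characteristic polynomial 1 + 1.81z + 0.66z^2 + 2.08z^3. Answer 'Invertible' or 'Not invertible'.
\text{Not invertible}

The MA(q) characteristic polynomial is P(z) = 1 + 1.81z + 0.66z^2 + 2.08z^3.
Invertibility requires all roots to lie outside the unit circle, i.e. |z| > 1 for every root.
Degree 3: look for a simple real root z0 first, then factor out (1 - z/z0) and solve the remaining quadratic.
Testing z0 = -0.5: P(-0.5) = 1 + (1.81)(-0.5) + (0.66)(-0.5)^2 + (2.08)(-0.5)^3
  = 1 + (-0.905) + (0.165) + (-0.26) = 0.  So z_0 = -0.5 is a root, |z_0| = 0.5.
Divide out the factor (1 + 2 z) = (1 - z/z0) (since 1/z0 = -2):
  P(z) = (1 + 2 z)(1 + (-0.19) z + (1.04) z^2)
  [check: z-coef -0.19 - (-2) = 1.81; z^2-coef 1.04 - (-2)(-0.19) = 0.66; z^3-coef -(-2)(1.04) = 2.08.]
Remaining roots from the quadratic factor 1 + (-0.19) z + (1.04) z^2:
  Set 1 + (-0.19) z + (1.04) z^2 = 0, i.e. a z^2 + b z + c = 0 with a = 1.04, b = -0.19, c = 1.
  Discriminant D = b^2 - 4ac = (-0.19)^2 - 4*(1.04)*1 = 0.0361 - (4.16) = -4.1239.
  D < 0, so the roots are the complex-conjugate pair z = (-b +/- i sqrt(-D)) / (2a) = 0.0913 +/- 0.9763i.
  For a conjugate pair |z|^2 = z * conj(z) = (product of roots) = c/a = 1/(1.04) = 0.961538, so |z| = sqrt(0.961538) = 0.9806 for both roots.
Moduli of all roots: 0.5000, 0.9806, 0.9806.
All moduli strictly greater than 1? No.
Verdict: Not invertible.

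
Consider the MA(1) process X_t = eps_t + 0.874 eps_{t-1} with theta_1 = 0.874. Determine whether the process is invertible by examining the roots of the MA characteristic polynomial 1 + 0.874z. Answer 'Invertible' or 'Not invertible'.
\text{Invertible}

The MA(q) characteristic polynomial is P(z) = 1 + 0.874z.
Invertibility requires all roots to lie outside the unit circle, i.e. |z| > 1 for every root.
This is linear in z: 1 + (0.874) z = 0  =>  z = -1/(0.874) = -1.144165,  |z| = 1.144165.
Moduli of all roots: 1.1442.
All moduli strictly greater than 1? Yes.
Verdict: Invertible.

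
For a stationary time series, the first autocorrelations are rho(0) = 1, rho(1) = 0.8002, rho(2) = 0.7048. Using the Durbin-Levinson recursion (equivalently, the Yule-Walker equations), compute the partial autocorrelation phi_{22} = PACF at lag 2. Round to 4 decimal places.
\phi_{22} = 0.1793

The PACF at lag k is phi_{kk}, the last component of the solution
to the Yule-Walker system G_k phi = r_k where
  (G_k)_{ij} = rho(|i - j|), (r_k)_i = rho(i), i,j = 1..k.
Equivalently, Durbin-Levinson gives phi_{kk} iteratively:
  phi_{11} = rho(1)
  phi_{kk} = [rho(k) - sum_{j=1..k-1} phi_{k-1,j} rho(k-j)]
            / [1 - sum_{j=1..k-1} phi_{k-1,j} rho(j)],
  phi_{k,j} = phi_{k-1,j} - phi_{kk} phi_{k-1,k-j},  j = 1..k-1.
Step k = 1:
  phi_11 = rho(1) = 0.8002.
Step k = 2:
  phi_22 = [rho(2) - phi_11 rho(1)] / [1 - phi_11 rho(1)] = [0.7048 - (0.8002)(0.8002)] / [1 - (0.8002)(0.8002)]
         = 0.06447996 / 0.35967996 = 0.1793.
Therefore phi_{22} = 0.1793.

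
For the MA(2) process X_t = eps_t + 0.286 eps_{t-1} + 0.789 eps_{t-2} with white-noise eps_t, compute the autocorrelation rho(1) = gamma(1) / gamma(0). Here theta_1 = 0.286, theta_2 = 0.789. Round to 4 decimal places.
\rho(1) = 0.3002

For an MA(q) process with theta_0 = 1, the autocovariance is
  gamma(k) = sigma^2 * sum_{i=0..q-k} theta_i * theta_{i+k},
and rho(k) = gamma(k) / gamma(0). Sigma^2 cancels.
  numerator   = (1)*(0.286) + (0.286)*(0.789) = 0.511654.
  denominator = (1)^2 + (0.286)^2 + (0.789)^2 = 1.704317.
  rho(1) = 0.511654 / 1.704317 = 0.3002.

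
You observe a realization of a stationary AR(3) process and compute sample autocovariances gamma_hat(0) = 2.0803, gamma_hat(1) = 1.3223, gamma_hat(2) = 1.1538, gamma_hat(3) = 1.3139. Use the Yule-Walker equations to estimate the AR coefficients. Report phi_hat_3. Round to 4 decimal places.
\hat\phi_{3} = 0.3719

The Yule-Walker equations for an AR(p) process read, in matrix form,
  Gamma_p phi = r_p,   with   (Gamma_p)_{ij} = gamma(|i - j|),
                       (r_p)_i = gamma(i),   i,j = 1..p.
Substitute the sample gammas (Toeplitz matrix and right-hand side of size 3):
  Gamma_p = [[2.0803, 1.3223, 1.1538], [1.3223, 2.0803, 1.3223], [1.1538, 1.3223, 2.0803]]
  r_p     = [1.3223, 1.1538, 1.3139]
Written out (R1..R3):
  (R1) 2.0803 phi_1 + 1.3223 phi_2 + 1.1538 phi_3 = 1.3223
  (R2) 1.3223 phi_1 + 2.0803 phi_2 + 1.3223 phi_3 = 1.1538
  (R3) 1.1538 phi_1 + 1.3223 phi_2 + 2.0803 phi_3 = 1.3139
Gaussian elimination:
  R2 <- R2 - (1.3223/2.0803) R1 = R2 - (0.635629) R1:  1.239807 phi_2 + 0.588911 phi_3 = 0.313307
  R3 <- R3 - (1.1538/2.0803) R1 = R3 - (0.554632) R1:  0.588911 phi_2 + 1.440366 phi_3 = 0.580511
  R3 <- R3 - (0.588911/1.239807) R2 = R3 - (0.475002) R2:  1.160632 phi_3 = 0.431689
Back-substitution:
  phi_hat_3 = 0.431689 / 1.160632 = 0.371943
  phi_hat_2 = (0.313307 - (0.588911)(0.371943)) / 1.239807 = 0.076033
  phi_hat_1 = (1.3223 - (1.3223)(0.076033) - (1.1538)(0.371943)) / 2.0803 = 0.381009
So phi_hat = [0.3810, 0.0760, 0.3719].
Therefore phi_hat_3 = 0.3719.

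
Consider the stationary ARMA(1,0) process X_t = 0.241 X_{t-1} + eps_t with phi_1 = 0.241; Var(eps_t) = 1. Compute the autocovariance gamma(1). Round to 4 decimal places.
\gamma(1) = 0.2559

Multiply the model equation by X_{t-k} and take expectations. With theta_0 = psi_0 = 1 and psi_j the MA(infinity) weights, this gives
  gamma(k) - sum_i phi_i gamma(k-i) = c_k,
  c_k = sigma^2 * sum_{j=k..q} theta_j psi_{j-k}   (c_k = 0 for k > q),
using gamma(-m) = gamma(m).
Pure AR (q = 0): c_0 = sigma^2 = 1, c_k = 0 for k >= 1.
Equations for k = 0 and k = 1 (AR order 1):
  gamma(0) = phi_1 gamma(1) + c_0
  gamma(1) = phi_1 gamma(0) + c_1
Substituting the second into the first: gamma(0) (1 - phi_1^2) = c_0 + phi_1 c_1, so
  gamma(0) = c_0 / (1 - phi_1^2) = 1 / (1 - (0.241)^2) = 1 / 0.941919 = 1.061662.
  gamma(1) = phi_1 gamma(0) = (0.241)(1.061662) = 0.255861.
Therefore gamma(1) = 0.2559 (to 4 decimal places).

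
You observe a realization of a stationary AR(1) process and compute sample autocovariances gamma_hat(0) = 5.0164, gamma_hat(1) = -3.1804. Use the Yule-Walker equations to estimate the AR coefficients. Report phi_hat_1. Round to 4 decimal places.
\hat\phi_{1} = -0.6340

The Yule-Walker equations for an AR(p) process read, in matrix form,
  Gamma_p phi = r_p,   with   (Gamma_p)_{ij} = gamma(|i - j|),
                       (r_p)_i = gamma(i),   i,j = 1..p.
Substitute the sample gammas (Toeplitz matrix and right-hand side of size 1):
  Gamma_p = [[5.0164]]
  r_p     = [-3.1804]
With p = 1 this is the single equation gamma(0) phi_1 = gamma(1):
  phi_hat_1 = gamma(1) / gamma(0) = -3.1804 / 5.0164 = -0.6340.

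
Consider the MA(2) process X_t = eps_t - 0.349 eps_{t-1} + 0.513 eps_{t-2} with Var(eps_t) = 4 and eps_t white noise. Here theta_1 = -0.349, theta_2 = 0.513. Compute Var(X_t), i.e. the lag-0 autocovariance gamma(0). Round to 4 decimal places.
\gamma(0) = 5.5399

For an MA(q) process X_t = eps_t + sum_i theta_i eps_{t-i} with
Var(eps_t) = sigma^2, the variance is
  gamma(0) = sigma^2 * (1 + sum_i theta_i^2).
  sum_i theta_i^2 = (-0.349)^2 + (0.513)^2 = 0.121801 + 0.263169 = 0.38497.
  gamma(0) = 4 * (1 + 0.38497) = 4 * 1.38497 = 5.53988, which rounds to 5.5399.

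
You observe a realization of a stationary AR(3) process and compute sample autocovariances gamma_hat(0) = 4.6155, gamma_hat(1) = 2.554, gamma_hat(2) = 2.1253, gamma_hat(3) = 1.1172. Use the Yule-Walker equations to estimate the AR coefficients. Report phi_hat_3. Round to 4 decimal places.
\hat\phi_{3} = -0.1200

The Yule-Walker equations for an AR(p) process read, in matrix form,
  Gamma_p phi = r_p,   with   (Gamma_p)_{ij} = gamma(|i - j|),
                       (r_p)_i = gamma(i),   i,j = 1..p.
Substitute the sample gammas (Toeplitz matrix and right-hand side of size 3):
  Gamma_p = [[4.6155, 2.554, 2.1253], [2.554, 4.6155, 2.554], [2.1253, 2.554, 4.6155]]
  r_p     = [2.554, 2.1253, 1.1172]
Written out (R1..R3):
  (R1) 4.6155 phi_1 + 2.554 phi_2 + 2.1253 phi_3 = 2.554
  (R2) 2.554 phi_1 + 4.6155 phi_2 + 2.554 phi_3 = 2.1253
  (R3) 2.1253 phi_1 + 2.554 phi_2 + 4.6155 phi_3 = 1.1172
Gaussian elimination:
  R2 <- R2 - (2.554/4.6155) R1 = R2 - (0.553353) R1:  3.202237 phi_2 + 1.377959 phi_3 = 0.712037
  R3 <- R3 - (2.1253/4.6155) R1 = R3 - (0.46047) R1:  1.377959 phi_2 + 3.636863 phi_3 = -0.058841
  R3 <- R3 - (1.377959/3.202237) R2 = R3 - (0.430311) R2:  3.043911 phi_3 = -0.365238
Back-substitution:
  phi_hat_3 = -0.365238 / 3.043911 = -0.11999
  phi_hat_2 = (0.712037 - (1.377959)(-0.11999)) / 3.202237 = 0.273989
  phi_hat_1 = (2.554 - (2.554)(0.273989) - (2.1253)(-0.11999)) / 4.6155 = 0.456992
So phi_hat = [0.4570, 0.2740, -0.1200].
Therefore phi_hat_3 = -0.1200.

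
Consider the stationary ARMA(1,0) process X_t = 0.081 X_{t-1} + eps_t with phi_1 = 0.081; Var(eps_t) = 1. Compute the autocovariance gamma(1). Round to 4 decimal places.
\gamma(1) = 0.0815

Multiply the model equation by X_{t-k} and take expectations. With theta_0 = psi_0 = 1 and psi_j the MA(infinity) weights, this gives
  gamma(k) - sum_i phi_i gamma(k-i) = c_k,
  c_k = sigma^2 * sum_{j=k..q} theta_j psi_{j-k}   (c_k = 0 for k > q),
using gamma(-m) = gamma(m).
Pure AR (q = 0): c_0 = sigma^2 = 1, c_k = 0 for k >= 1.
Equations for k = 0 and k = 1 (AR order 1):
  gamma(0) = phi_1 gamma(1) + c_0
  gamma(1) = phi_1 gamma(0) + c_1
Substituting the second into the first: gamma(0) (1 - phi_1^2) = c_0 + phi_1 c_1, so
  gamma(0) = c_0 / (1 - phi_1^2) = 1 / (1 - (0.081)^2) = 1 / 0.993439 = 1.006604.
  gamma(1) = phi_1 gamma(0) = (0.081)(1.006604) = 0.081535.
Therefore gamma(1) = 0.0815 (to 4 decimal places).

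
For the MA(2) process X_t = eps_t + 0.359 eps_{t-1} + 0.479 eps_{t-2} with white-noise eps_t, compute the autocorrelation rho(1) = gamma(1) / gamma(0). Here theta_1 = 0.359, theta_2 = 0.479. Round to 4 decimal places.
\rho(1) = 0.3909

For an MA(q) process with theta_0 = 1, the autocovariance is
  gamma(k) = sigma^2 * sum_{i=0..q-k} theta_i * theta_{i+k},
and rho(k) = gamma(k) / gamma(0). Sigma^2 cancels.
  numerator   = (1)*(0.359) + (0.359)*(0.479) = 0.530961.
  denominator = (1)^2 + (0.359)^2 + (0.479)^2 = 1.358322.
  rho(1) = 0.530961 / 1.358322 = 0.3909.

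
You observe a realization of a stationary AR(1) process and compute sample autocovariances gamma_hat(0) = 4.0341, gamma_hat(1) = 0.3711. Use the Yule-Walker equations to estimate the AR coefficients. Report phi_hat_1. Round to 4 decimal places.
\hat\phi_{1} = 0.0920

The Yule-Walker equations for an AR(p) process read, in matrix form,
  Gamma_p phi = r_p,   with   (Gamma_p)_{ij} = gamma(|i - j|),
                       (r_p)_i = gamma(i),   i,j = 1..p.
Substitute the sample gammas (Toeplitz matrix and right-hand side of size 1):
  Gamma_p = [[4.0341]]
  r_p     = [0.3711]
With p = 1 this is the single equation gamma(0) phi_1 = gamma(1):
  phi_hat_1 = gamma(1) / gamma(0) = 0.3711 / 4.0341 = 0.0920.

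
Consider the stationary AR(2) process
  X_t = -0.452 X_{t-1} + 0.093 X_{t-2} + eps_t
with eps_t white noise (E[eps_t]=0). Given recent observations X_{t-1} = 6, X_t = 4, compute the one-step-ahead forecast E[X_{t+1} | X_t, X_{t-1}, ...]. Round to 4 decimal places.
E[X_{t+1} \mid \mathcal F_t] = -1.2500

For an AR(p) model X_t = c + sum_i phi_i X_{t-i} + eps_t, the
one-step-ahead conditional mean is
  E[X_{t+1} | X_t, ...] = c + sum_i phi_i X_{t+1-i}.
Substitute known values:
  E[X_{t+1} | ...] = (-0.452) * (4) + (0.093) * (6)
                   = -1.2500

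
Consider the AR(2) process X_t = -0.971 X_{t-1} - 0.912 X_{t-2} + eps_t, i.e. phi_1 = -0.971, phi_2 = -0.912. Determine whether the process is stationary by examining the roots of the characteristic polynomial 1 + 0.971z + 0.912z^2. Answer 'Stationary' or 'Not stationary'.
\text{Stationary}

The AR(p) characteristic polynomial is P(z) = 1 + 0.971z + 0.912z^2.
Stationarity requires all roots to lie outside the unit circle, i.e. |z| > 1 for every root.
Set 1 + (0.971) z + (0.912) z^2 = 0, i.e. a z^2 + b z + c = 0 with a = 0.912, b = 0.971, c = 1.
Discriminant D = b^2 - 4ac = (0.971)^2 - 4*(0.912)*1 = 0.942841 - (3.648) = -2.705159.
D < 0, so the roots are the complex-conjugate pair z = (-b +/- i sqrt(-D)) / (2a) = -0.5323 +/- 0.9017i.
For a conjugate pair |z|^2 = z * conj(z) = (product of roots) = c/a = 1/(0.912) = 1.096491, so |z| = sqrt(1.096491) = 1.0471 for both roots.
Moduli of all roots: 1.0471, 1.0471.
All moduli strictly greater than 1? Yes.
Verdict: Stationary.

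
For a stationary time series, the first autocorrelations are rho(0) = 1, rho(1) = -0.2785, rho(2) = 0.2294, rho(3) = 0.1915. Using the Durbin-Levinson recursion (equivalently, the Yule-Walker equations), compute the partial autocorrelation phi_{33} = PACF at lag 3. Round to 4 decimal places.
\phi_{33} = 0.3239

The PACF at lag k is phi_{kk}, the last component of the solution
to the Yule-Walker system G_k phi = r_k where
  (G_k)_{ij} = rho(|i - j|), (r_k)_i = rho(i), i,j = 1..k.
Equivalently, Durbin-Levinson gives phi_{kk} iteratively:
  phi_{11} = rho(1)
  phi_{kk} = [rho(k) - sum_{j=1..k-1} phi_{k-1,j} rho(k-j)]
            / [1 - sum_{j=1..k-1} phi_{k-1,j} rho(j)],
  phi_{k,j} = phi_{k-1,j} - phi_{kk} phi_{k-1,k-j},  j = 1..k-1.
Step k = 1:
  phi_11 = rho(1) = -0.2785.
Step k = 2:
  phi_22 = [rho(2) - phi_11 rho(1)] / [1 - phi_11 rho(1)] = [0.2294 - (-0.2785)(-0.2785)] / [1 - (-0.2785)(-0.2785)]
         = 0.15183775 / 0.92243775 = 0.164605.
  Update: phi_21 = phi_11 - phi_22 phi_11 = -0.2785 - (0.164605)(-0.2785) = -0.232658.
Step k = 3:
  phi_33 = [rho(3) - phi_21 rho(2) - phi_22 rho(1)] / [1 - phi_21 rho(1) - phi_22 rho(2)]
    numerator   = 0.1915 - (-0.232658)(0.2294) - (0.164605)(-0.2785) = 0.2907141
    denominator = 1 - (-0.232658)(-0.2785) - (0.164605)(0.2294) = 0.89744452
  phi_33 = 0.2907141 / 0.89744452 = 0.3239.
Therefore phi_{33} = 0.3239.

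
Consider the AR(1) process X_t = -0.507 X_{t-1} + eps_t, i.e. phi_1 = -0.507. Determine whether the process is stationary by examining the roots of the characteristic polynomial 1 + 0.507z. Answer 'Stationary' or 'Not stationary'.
\text{Stationary}

The AR(p) characteristic polynomial is P(z) = 1 + 0.507z.
Stationarity requires all roots to lie outside the unit circle, i.e. |z| > 1 for every root.
This is linear in z: 1 + (0.507) z = 0  =>  z = -1/(0.507) = -1.972387,  |z| = 1.972387.
Moduli of all roots: 1.9724.
All moduli strictly greater than 1? Yes.
Verdict: Stationary.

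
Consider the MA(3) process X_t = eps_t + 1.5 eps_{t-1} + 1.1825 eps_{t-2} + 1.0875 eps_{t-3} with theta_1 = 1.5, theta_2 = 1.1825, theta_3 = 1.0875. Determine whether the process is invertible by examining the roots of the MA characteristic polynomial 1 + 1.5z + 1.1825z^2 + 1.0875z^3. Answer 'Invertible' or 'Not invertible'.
\text{Not invertible}

The MA(q) characteristic polynomial is P(z) = 1 + 1.5z + 1.1825z^2 + 1.0875z^3.
Invertibility requires all roots to lie outside the unit circle, i.e. |z| > 1 for every root.
Degree 3: look for a simple real root z0 first, then factor out (1 - z/z0) and solve the remaining quadratic.
Testing z0 = -0.8: P(-0.8) = 1 + (1.5)(-0.8) + (1.1825)(-0.8)^2 + (1.0875)(-0.8)^3
  = 1 + (-1.2) + (0.7568) + (-0.5568) = 0.  So z_0 = -0.8 is a root, |z_0| = 0.8.
Divide out the factor (1 + 1.25 z) = (1 - z/z0) (since 1/z0 = -1.25):
  P(z) = (1 + 1.25 z)(1 + (0.25) z + (0.87) z^2)
  [check: z-coef 0.25 - (-1.25) = 1.5; z^2-coef 0.87 - (-1.25)(0.25) = 1.1825; z^3-coef -(-1.25)(0.87) = 1.0875.]
Remaining roots from the quadratic factor 1 + (0.25) z + (0.87) z^2:
  Set 1 + (0.25) z + (0.87) z^2 = 0, i.e. a z^2 + b z + c = 0 with a = 0.87, b = 0.25, c = 1.
  Discriminant D = b^2 - 4ac = (0.25)^2 - 4*(0.87)*1 = 0.0625 - (3.48) = -3.4175.
  D < 0, so the roots are the complex-conjugate pair z = (-b +/- i sqrt(-D)) / (2a) = -0.1437 +/- 1.0624i.
  For a conjugate pair |z|^2 = z * conj(z) = (product of roots) = c/a = 1/(0.87) = 1.149425, so |z| = sqrt(1.149425) = 1.0721 for both roots.
Moduli of all roots: 0.8000, 1.0721, 1.0721.
All moduli strictly greater than 1? No.
Verdict: Not invertible.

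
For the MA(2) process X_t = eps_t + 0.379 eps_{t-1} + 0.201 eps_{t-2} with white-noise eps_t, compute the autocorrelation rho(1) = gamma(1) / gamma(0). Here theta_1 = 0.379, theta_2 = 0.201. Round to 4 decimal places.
\rho(1) = 0.3844

For an MA(q) process with theta_0 = 1, the autocovariance is
  gamma(k) = sigma^2 * sum_{i=0..q-k} theta_i * theta_{i+k},
and rho(k) = gamma(k) / gamma(0). Sigma^2 cancels.
  numerator   = (1)*(0.379) + (0.379)*(0.201) = 0.455179.
  denominator = (1)^2 + (0.379)^2 + (0.201)^2 = 1.184042.
  rho(1) = 0.455179 / 1.184042 = 0.3844.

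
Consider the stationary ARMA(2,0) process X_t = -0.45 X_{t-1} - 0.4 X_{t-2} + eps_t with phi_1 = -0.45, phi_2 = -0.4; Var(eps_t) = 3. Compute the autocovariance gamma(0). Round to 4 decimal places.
\gamma(0) = 3.9829

Multiply the model equation by X_{t-k} and take expectations. With theta_0 = psi_0 = 1 and psi_j the MA(infinity) weights, this gives
  gamma(k) - sum_i phi_i gamma(k-i) = c_k,
  c_k = sigma^2 * sum_{j=k..q} theta_j psi_{j-k}   (c_k = 0 for k > q),
using gamma(-m) = gamma(m).
Pure AR (q = 0): c_0 = sigma^2 = 3, c_k = 0 for k >= 1.
Equations for k = 0, 1, 2 (AR order 2, c_2 = 0):
  (E0) gamma(0) = phi_1 gamma(1) + phi_2 gamma(2) + c_0
  (E1) gamma(1) = phi_1 gamma(0) + phi_2 gamma(1) + c_1
  (E2) gamma(2) = phi_1 gamma(1) + phi_2 gamma(0)
From (E1): gamma(1) = A gamma(0) + B with
  A = phi_1 / (1 - phi_2) = -0.45 / 1.4 = -0.321429,   B = c_1 / (1 - phi_2) = 0 / 1.4 = 0.
Insert (E2) into (E0): gamma(0) (1 - phi_2^2) = phi_1 (1 + phi_2) gamma(1) + c_0.
  phi_1 (1 + phi_2) = (-0.45)(0.6) = -0.27,   1 - phi_2^2 = 0.84.
Replace gamma(1) by A gamma(0) + B and collect gamma(0):
  gamma(0) [0.84 - (-0.27)(-0.321429)] = c_0 = 3
  gamma(0) * 0.753214 = 3
  gamma(0) = 3 / 0.753214 = 3.98293.
Therefore gamma(0) = 3.9829 (to 4 decimal places).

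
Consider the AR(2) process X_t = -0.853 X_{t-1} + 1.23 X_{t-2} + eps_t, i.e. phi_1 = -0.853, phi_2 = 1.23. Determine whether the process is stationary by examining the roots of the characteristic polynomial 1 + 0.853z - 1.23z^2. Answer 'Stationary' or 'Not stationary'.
\text{Not stationary}

The AR(p) characteristic polynomial is P(z) = 1 + 0.853z - 1.23z^2.
Stationarity requires all roots to lie outside the unit circle, i.e. |z| > 1 for every root.
Set 1 + (0.853) z + (-1.23) z^2 = 0, i.e. a z^2 + b z + c = 0 with a = -1.23, b = 0.853, c = 1.
Discriminant D = b^2 - 4ac = (0.853)^2 - 4*(-1.23)*1 = 0.727609 - (-4.92) = 5.647609.
D >= 0, so the roots are real: z = (-b +/- sqrt(D)) / (2a) = (-0.853 +/- 2.37647) / (-2.46).
  z_1 = (-0.853 + 2.37647) / (-2.46) = -0.6193,   |z_1| = 0.6193.
  z_2 = (-0.853 - 2.37647) / (-2.46) = 1.3128,   |z_2| = 1.3128.
Moduli of all roots: 0.6193, 1.3128.
All moduli strictly greater than 1? No.
Verdict: Not stationary.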